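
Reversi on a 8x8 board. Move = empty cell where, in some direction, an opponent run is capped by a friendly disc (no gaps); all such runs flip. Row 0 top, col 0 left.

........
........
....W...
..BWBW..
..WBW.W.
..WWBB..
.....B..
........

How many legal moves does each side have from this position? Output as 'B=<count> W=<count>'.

Answer: B=11 W=6

Derivation:
-- B to move --
(1,3): no bracket -> illegal
(1,4): flips 1 -> legal
(1,5): no bracket -> illegal
(2,2): flips 2 -> legal
(2,3): flips 1 -> legal
(2,5): no bracket -> illegal
(2,6): no bracket -> illegal
(3,1): no bracket -> illegal
(3,6): flips 1 -> legal
(3,7): flips 1 -> legal
(4,1): flips 1 -> legal
(4,5): flips 1 -> legal
(4,7): no bracket -> illegal
(5,1): flips 2 -> legal
(5,6): no bracket -> illegal
(5,7): no bracket -> illegal
(6,1): flips 1 -> legal
(6,2): flips 2 -> legal
(6,3): flips 1 -> legal
(6,4): no bracket -> illegal
B mobility = 11
-- W to move --
(2,1): no bracket -> illegal
(2,2): flips 1 -> legal
(2,3): no bracket -> illegal
(2,5): flips 2 -> legal
(3,1): flips 1 -> legal
(4,1): no bracket -> illegal
(4,5): no bracket -> illegal
(5,6): flips 2 -> legal
(6,3): no bracket -> illegal
(6,4): flips 2 -> legal
(6,6): flips 1 -> legal
(7,4): no bracket -> illegal
(7,5): no bracket -> illegal
(7,6): no bracket -> illegal
W mobility = 6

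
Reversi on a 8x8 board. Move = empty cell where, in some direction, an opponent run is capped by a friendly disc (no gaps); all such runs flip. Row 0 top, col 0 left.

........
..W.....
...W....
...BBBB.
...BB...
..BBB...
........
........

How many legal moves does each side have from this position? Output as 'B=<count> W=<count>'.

-- B to move --
(0,1): flips 2 -> legal
(0,2): no bracket -> illegal
(0,3): no bracket -> illegal
(1,1): no bracket -> illegal
(1,3): flips 1 -> legal
(1,4): no bracket -> illegal
(2,1): no bracket -> illegal
(2,2): no bracket -> illegal
(2,4): no bracket -> illegal
(3,2): no bracket -> illegal
B mobility = 2
-- W to move --
(2,2): no bracket -> illegal
(2,4): no bracket -> illegal
(2,5): no bracket -> illegal
(2,6): no bracket -> illegal
(2,7): no bracket -> illegal
(3,2): no bracket -> illegal
(3,7): no bracket -> illegal
(4,1): no bracket -> illegal
(4,2): no bracket -> illegal
(4,5): flips 1 -> legal
(4,6): no bracket -> illegal
(4,7): no bracket -> illegal
(5,1): no bracket -> illegal
(5,5): no bracket -> illegal
(6,1): no bracket -> illegal
(6,2): no bracket -> illegal
(6,3): flips 3 -> legal
(6,4): no bracket -> illegal
(6,5): no bracket -> illegal
W mobility = 2

Answer: B=2 W=2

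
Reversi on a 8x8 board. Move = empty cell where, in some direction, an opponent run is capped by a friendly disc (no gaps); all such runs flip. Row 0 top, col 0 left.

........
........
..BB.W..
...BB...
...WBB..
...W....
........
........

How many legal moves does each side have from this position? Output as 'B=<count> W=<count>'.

-- B to move --
(1,4): no bracket -> illegal
(1,5): no bracket -> illegal
(1,6): flips 1 -> legal
(2,4): no bracket -> illegal
(2,6): no bracket -> illegal
(3,2): no bracket -> illegal
(3,5): no bracket -> illegal
(3,6): no bracket -> illegal
(4,2): flips 1 -> legal
(5,2): flips 1 -> legal
(5,4): no bracket -> illegal
(6,2): flips 1 -> legal
(6,3): flips 2 -> legal
(6,4): no bracket -> illegal
B mobility = 5
-- W to move --
(1,1): no bracket -> illegal
(1,2): no bracket -> illegal
(1,3): flips 2 -> legal
(1,4): no bracket -> illegal
(2,1): no bracket -> illegal
(2,4): no bracket -> illegal
(3,1): no bracket -> illegal
(3,2): no bracket -> illegal
(3,5): flips 1 -> legal
(3,6): no bracket -> illegal
(4,2): no bracket -> illegal
(4,6): flips 2 -> legal
(5,4): no bracket -> illegal
(5,5): no bracket -> illegal
(5,6): no bracket -> illegal
W mobility = 3

Answer: B=5 W=3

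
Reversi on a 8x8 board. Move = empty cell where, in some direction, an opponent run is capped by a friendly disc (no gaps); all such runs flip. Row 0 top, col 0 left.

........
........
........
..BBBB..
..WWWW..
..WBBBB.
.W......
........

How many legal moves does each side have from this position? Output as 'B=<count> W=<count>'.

-- B to move --
(3,1): flips 1 -> legal
(3,6): flips 1 -> legal
(4,1): no bracket -> illegal
(4,6): no bracket -> illegal
(5,0): no bracket -> illegal
(5,1): flips 2 -> legal
(6,0): no bracket -> illegal
(6,2): flips 2 -> legal
(6,3): no bracket -> illegal
(7,0): flips 3 -> legal
(7,1): no bracket -> illegal
(7,2): no bracket -> illegal
B mobility = 5
-- W to move --
(2,1): flips 1 -> legal
(2,2): flips 2 -> legal
(2,3): flips 2 -> legal
(2,4): flips 2 -> legal
(2,5): flips 2 -> legal
(2,6): flips 1 -> legal
(3,1): no bracket -> illegal
(3,6): no bracket -> illegal
(4,1): no bracket -> illegal
(4,6): no bracket -> illegal
(4,7): no bracket -> illegal
(5,7): flips 4 -> legal
(6,2): flips 1 -> legal
(6,3): flips 2 -> legal
(6,4): flips 2 -> legal
(6,5): flips 2 -> legal
(6,6): flips 1 -> legal
(6,7): flips 1 -> legal
W mobility = 13

Answer: B=5 W=13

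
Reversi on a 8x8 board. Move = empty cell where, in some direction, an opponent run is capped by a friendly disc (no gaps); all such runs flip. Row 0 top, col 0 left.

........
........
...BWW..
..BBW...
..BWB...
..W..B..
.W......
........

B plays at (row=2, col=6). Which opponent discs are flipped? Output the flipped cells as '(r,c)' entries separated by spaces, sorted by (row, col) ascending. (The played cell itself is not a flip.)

Dir NW: first cell '.' (not opp) -> no flip
Dir N: first cell '.' (not opp) -> no flip
Dir NE: first cell '.' (not opp) -> no flip
Dir W: opp run (2,5) (2,4) capped by B -> flip
Dir E: first cell '.' (not opp) -> no flip
Dir SW: first cell '.' (not opp) -> no flip
Dir S: first cell '.' (not opp) -> no flip
Dir SE: first cell '.' (not opp) -> no flip

Answer: (2,4) (2,5)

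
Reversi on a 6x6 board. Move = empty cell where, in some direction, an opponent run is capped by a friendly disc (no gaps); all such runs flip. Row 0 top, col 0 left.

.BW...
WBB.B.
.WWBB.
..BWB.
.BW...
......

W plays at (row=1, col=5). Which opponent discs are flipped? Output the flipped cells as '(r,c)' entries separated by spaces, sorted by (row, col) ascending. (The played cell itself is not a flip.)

Answer: (2,4)

Derivation:
Dir NW: first cell '.' (not opp) -> no flip
Dir N: first cell '.' (not opp) -> no flip
Dir NE: edge -> no flip
Dir W: opp run (1,4), next='.' -> no flip
Dir E: edge -> no flip
Dir SW: opp run (2,4) capped by W -> flip
Dir S: first cell '.' (not opp) -> no flip
Dir SE: edge -> no flip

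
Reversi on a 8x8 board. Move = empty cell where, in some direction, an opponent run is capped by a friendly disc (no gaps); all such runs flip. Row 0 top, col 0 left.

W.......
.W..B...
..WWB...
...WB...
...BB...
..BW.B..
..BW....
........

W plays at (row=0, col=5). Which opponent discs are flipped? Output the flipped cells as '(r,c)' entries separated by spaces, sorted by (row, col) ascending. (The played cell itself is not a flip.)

Answer: (1,4)

Derivation:
Dir NW: edge -> no flip
Dir N: edge -> no flip
Dir NE: edge -> no flip
Dir W: first cell '.' (not opp) -> no flip
Dir E: first cell '.' (not opp) -> no flip
Dir SW: opp run (1,4) capped by W -> flip
Dir S: first cell '.' (not opp) -> no flip
Dir SE: first cell '.' (not opp) -> no flip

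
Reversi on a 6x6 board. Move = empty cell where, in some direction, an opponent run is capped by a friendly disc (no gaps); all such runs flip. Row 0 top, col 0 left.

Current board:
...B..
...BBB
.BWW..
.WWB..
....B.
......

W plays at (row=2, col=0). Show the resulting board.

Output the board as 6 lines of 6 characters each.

Answer: ...B..
...BBB
WWWW..
.WWB..
....B.
......

Derivation:
Place W at (2,0); scan 8 dirs for brackets.
Dir NW: edge -> no flip
Dir N: first cell '.' (not opp) -> no flip
Dir NE: first cell '.' (not opp) -> no flip
Dir W: edge -> no flip
Dir E: opp run (2,1) capped by W -> flip
Dir SW: edge -> no flip
Dir S: first cell '.' (not opp) -> no flip
Dir SE: first cell 'W' (not opp) -> no flip
All flips: (2,1)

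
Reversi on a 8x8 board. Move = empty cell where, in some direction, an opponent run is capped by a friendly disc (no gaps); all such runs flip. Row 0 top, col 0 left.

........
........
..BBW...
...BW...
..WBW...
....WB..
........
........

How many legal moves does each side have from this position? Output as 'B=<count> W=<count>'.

-- B to move --
(1,3): no bracket -> illegal
(1,4): no bracket -> illegal
(1,5): flips 1 -> legal
(2,5): flips 2 -> legal
(3,1): no bracket -> illegal
(3,2): no bracket -> illegal
(3,5): flips 1 -> legal
(4,1): flips 1 -> legal
(4,5): flips 2 -> legal
(5,1): flips 1 -> legal
(5,2): no bracket -> illegal
(5,3): flips 1 -> legal
(6,3): no bracket -> illegal
(6,4): no bracket -> illegal
(6,5): flips 1 -> legal
B mobility = 8
-- W to move --
(1,1): flips 2 -> legal
(1,2): flips 1 -> legal
(1,3): no bracket -> illegal
(1,4): no bracket -> illegal
(2,1): flips 2 -> legal
(3,1): no bracket -> illegal
(3,2): flips 2 -> legal
(4,5): no bracket -> illegal
(4,6): no bracket -> illegal
(5,2): flips 1 -> legal
(5,3): no bracket -> illegal
(5,6): flips 1 -> legal
(6,4): no bracket -> illegal
(6,5): no bracket -> illegal
(6,6): flips 1 -> legal
W mobility = 7

Answer: B=8 W=7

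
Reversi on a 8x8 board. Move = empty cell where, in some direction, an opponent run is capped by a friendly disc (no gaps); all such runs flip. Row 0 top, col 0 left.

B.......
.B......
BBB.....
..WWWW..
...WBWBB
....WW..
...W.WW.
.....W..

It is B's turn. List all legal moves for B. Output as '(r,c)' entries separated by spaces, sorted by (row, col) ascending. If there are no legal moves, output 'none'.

Answer: (2,4) (2,6) (4,2) (6,4) (7,6) (7,7)

Derivation:
(2,3): no bracket -> illegal
(2,4): flips 2 -> legal
(2,5): no bracket -> illegal
(2,6): flips 1 -> legal
(3,1): no bracket -> illegal
(3,6): no bracket -> illegal
(4,1): no bracket -> illegal
(4,2): flips 2 -> legal
(5,2): no bracket -> illegal
(5,3): no bracket -> illegal
(5,6): no bracket -> illegal
(5,7): no bracket -> illegal
(6,2): no bracket -> illegal
(6,4): flips 2 -> legal
(6,7): no bracket -> illegal
(7,2): no bracket -> illegal
(7,3): no bracket -> illegal
(7,4): no bracket -> illegal
(7,6): flips 4 -> legal
(7,7): flips 2 -> legal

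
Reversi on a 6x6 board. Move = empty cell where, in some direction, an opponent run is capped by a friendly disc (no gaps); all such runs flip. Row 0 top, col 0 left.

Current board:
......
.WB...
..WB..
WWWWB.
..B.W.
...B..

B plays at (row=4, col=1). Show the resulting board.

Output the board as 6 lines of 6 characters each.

Answer: ......
.WB...
..WB..
WWBWB.
.BB.W.
...B..

Derivation:
Place B at (4,1); scan 8 dirs for brackets.
Dir NW: opp run (3,0), next=edge -> no flip
Dir N: opp run (3,1), next='.' -> no flip
Dir NE: opp run (3,2) capped by B -> flip
Dir W: first cell '.' (not opp) -> no flip
Dir E: first cell 'B' (not opp) -> no flip
Dir SW: first cell '.' (not opp) -> no flip
Dir S: first cell '.' (not opp) -> no flip
Dir SE: first cell '.' (not opp) -> no flip
All flips: (3,2)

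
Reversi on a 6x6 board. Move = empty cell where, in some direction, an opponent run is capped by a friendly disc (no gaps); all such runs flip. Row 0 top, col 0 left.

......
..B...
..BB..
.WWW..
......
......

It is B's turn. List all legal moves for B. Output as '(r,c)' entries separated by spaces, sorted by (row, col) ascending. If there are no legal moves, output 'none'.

Answer: (4,0) (4,1) (4,2) (4,3) (4,4)

Derivation:
(2,0): no bracket -> illegal
(2,1): no bracket -> illegal
(2,4): no bracket -> illegal
(3,0): no bracket -> illegal
(3,4): no bracket -> illegal
(4,0): flips 1 -> legal
(4,1): flips 1 -> legal
(4,2): flips 1 -> legal
(4,3): flips 1 -> legal
(4,4): flips 1 -> legal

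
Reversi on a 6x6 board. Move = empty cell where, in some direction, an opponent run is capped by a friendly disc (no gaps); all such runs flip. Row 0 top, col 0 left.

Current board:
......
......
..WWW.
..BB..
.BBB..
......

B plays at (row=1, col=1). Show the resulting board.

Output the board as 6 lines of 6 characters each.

Place B at (1,1); scan 8 dirs for brackets.
Dir NW: first cell '.' (not opp) -> no flip
Dir N: first cell '.' (not opp) -> no flip
Dir NE: first cell '.' (not opp) -> no flip
Dir W: first cell '.' (not opp) -> no flip
Dir E: first cell '.' (not opp) -> no flip
Dir SW: first cell '.' (not opp) -> no flip
Dir S: first cell '.' (not opp) -> no flip
Dir SE: opp run (2,2) capped by B -> flip
All flips: (2,2)

Answer: ......
.B....
..BWW.
..BB..
.BBB..
......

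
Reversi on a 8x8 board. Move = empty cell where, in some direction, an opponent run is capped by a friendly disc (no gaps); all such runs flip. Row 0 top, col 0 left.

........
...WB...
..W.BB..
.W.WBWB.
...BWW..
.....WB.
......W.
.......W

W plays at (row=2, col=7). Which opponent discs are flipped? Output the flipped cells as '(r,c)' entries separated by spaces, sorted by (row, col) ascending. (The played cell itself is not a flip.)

Answer: (3,6)

Derivation:
Dir NW: first cell '.' (not opp) -> no flip
Dir N: first cell '.' (not opp) -> no flip
Dir NE: edge -> no flip
Dir W: first cell '.' (not opp) -> no flip
Dir E: edge -> no flip
Dir SW: opp run (3,6) capped by W -> flip
Dir S: first cell '.' (not opp) -> no flip
Dir SE: edge -> no flip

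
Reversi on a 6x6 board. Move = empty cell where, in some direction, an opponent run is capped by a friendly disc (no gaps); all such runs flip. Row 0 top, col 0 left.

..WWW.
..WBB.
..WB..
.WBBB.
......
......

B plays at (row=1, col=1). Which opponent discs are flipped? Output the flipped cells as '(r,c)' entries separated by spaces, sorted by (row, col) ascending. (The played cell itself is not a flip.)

Answer: (1,2) (2,2)

Derivation:
Dir NW: first cell '.' (not opp) -> no flip
Dir N: first cell '.' (not opp) -> no flip
Dir NE: opp run (0,2), next=edge -> no flip
Dir W: first cell '.' (not opp) -> no flip
Dir E: opp run (1,2) capped by B -> flip
Dir SW: first cell '.' (not opp) -> no flip
Dir S: first cell '.' (not opp) -> no flip
Dir SE: opp run (2,2) capped by B -> flip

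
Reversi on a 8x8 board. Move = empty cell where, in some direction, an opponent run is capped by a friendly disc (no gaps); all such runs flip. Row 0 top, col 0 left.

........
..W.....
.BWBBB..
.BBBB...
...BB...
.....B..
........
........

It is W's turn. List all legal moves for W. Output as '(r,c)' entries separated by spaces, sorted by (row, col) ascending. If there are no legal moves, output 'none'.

Answer: (2,0) (2,6) (3,0) (4,0) (4,2) (4,5) (6,6)

Derivation:
(1,0): no bracket -> illegal
(1,1): no bracket -> illegal
(1,3): no bracket -> illegal
(1,4): no bracket -> illegal
(1,5): no bracket -> illegal
(1,6): no bracket -> illegal
(2,0): flips 1 -> legal
(2,6): flips 3 -> legal
(3,0): flips 1 -> legal
(3,5): no bracket -> illegal
(3,6): no bracket -> illegal
(4,0): flips 1 -> legal
(4,1): no bracket -> illegal
(4,2): flips 1 -> legal
(4,5): flips 2 -> legal
(4,6): no bracket -> illegal
(5,2): no bracket -> illegal
(5,3): no bracket -> illegal
(5,4): no bracket -> illegal
(5,6): no bracket -> illegal
(6,4): no bracket -> illegal
(6,5): no bracket -> illegal
(6,6): flips 3 -> legal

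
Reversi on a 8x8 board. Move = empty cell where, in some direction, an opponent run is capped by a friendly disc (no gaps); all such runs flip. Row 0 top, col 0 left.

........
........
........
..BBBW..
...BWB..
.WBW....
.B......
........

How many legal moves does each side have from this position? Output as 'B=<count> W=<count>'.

Answer: B=7 W=8

Derivation:
-- B to move --
(2,4): no bracket -> illegal
(2,5): flips 1 -> legal
(2,6): no bracket -> illegal
(3,6): flips 1 -> legal
(4,0): no bracket -> illegal
(4,1): flips 1 -> legal
(4,2): no bracket -> illegal
(4,6): no bracket -> illegal
(5,0): flips 1 -> legal
(5,4): flips 2 -> legal
(5,5): flips 1 -> legal
(6,0): no bracket -> illegal
(6,2): no bracket -> illegal
(6,3): flips 1 -> legal
(6,4): no bracket -> illegal
B mobility = 7
-- W to move --
(2,1): no bracket -> illegal
(2,2): flips 1 -> legal
(2,3): flips 2 -> legal
(2,4): flips 1 -> legal
(2,5): no bracket -> illegal
(3,1): flips 3 -> legal
(3,6): no bracket -> illegal
(4,1): no bracket -> illegal
(4,2): flips 1 -> legal
(4,6): flips 1 -> legal
(5,0): no bracket -> illegal
(5,4): no bracket -> illegal
(5,5): flips 1 -> legal
(5,6): no bracket -> illegal
(6,0): no bracket -> illegal
(6,2): no bracket -> illegal
(6,3): no bracket -> illegal
(7,0): no bracket -> illegal
(7,1): flips 1 -> legal
(7,2): no bracket -> illegal
W mobility = 8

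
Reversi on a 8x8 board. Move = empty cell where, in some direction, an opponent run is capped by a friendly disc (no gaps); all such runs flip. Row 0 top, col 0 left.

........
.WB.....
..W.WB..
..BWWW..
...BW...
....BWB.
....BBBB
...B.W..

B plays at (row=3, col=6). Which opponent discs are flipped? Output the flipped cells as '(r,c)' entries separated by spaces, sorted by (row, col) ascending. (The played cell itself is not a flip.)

Answer: (3,3) (3,4) (3,5)

Derivation:
Dir NW: first cell 'B' (not opp) -> no flip
Dir N: first cell '.' (not opp) -> no flip
Dir NE: first cell '.' (not opp) -> no flip
Dir W: opp run (3,5) (3,4) (3,3) capped by B -> flip
Dir E: first cell '.' (not opp) -> no flip
Dir SW: first cell '.' (not opp) -> no flip
Dir S: first cell '.' (not opp) -> no flip
Dir SE: first cell '.' (not opp) -> no flip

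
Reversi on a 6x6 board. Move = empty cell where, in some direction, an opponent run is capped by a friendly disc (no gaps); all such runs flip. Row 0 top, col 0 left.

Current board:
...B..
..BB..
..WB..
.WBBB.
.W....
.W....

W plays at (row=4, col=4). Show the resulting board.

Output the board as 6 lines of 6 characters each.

Place W at (4,4); scan 8 dirs for brackets.
Dir NW: opp run (3,3) capped by W -> flip
Dir N: opp run (3,4), next='.' -> no flip
Dir NE: first cell '.' (not opp) -> no flip
Dir W: first cell '.' (not opp) -> no flip
Dir E: first cell '.' (not opp) -> no flip
Dir SW: first cell '.' (not opp) -> no flip
Dir S: first cell '.' (not opp) -> no flip
Dir SE: first cell '.' (not opp) -> no flip
All flips: (3,3)

Answer: ...B..
..BB..
..WB..
.WBWB.
.W..W.
.W....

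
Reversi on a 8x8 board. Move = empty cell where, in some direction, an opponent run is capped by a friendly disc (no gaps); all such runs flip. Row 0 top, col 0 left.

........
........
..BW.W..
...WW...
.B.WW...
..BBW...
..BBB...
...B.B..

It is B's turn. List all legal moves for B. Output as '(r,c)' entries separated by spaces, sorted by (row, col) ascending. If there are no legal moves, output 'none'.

Answer: (1,3) (1,6) (2,4) (3,5) (4,5) (5,5)

Derivation:
(1,2): no bracket -> illegal
(1,3): flips 3 -> legal
(1,4): no bracket -> illegal
(1,5): no bracket -> illegal
(1,6): flips 3 -> legal
(2,4): flips 4 -> legal
(2,6): no bracket -> illegal
(3,2): no bracket -> illegal
(3,5): flips 1 -> legal
(3,6): no bracket -> illegal
(4,2): no bracket -> illegal
(4,5): flips 1 -> legal
(5,5): flips 3 -> legal
(6,5): no bracket -> illegal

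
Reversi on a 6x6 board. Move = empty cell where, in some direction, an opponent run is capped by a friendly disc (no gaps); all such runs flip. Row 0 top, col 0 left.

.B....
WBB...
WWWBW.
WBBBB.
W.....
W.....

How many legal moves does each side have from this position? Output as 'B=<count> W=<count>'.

-- B to move --
(0,0): no bracket -> illegal
(1,3): flips 1 -> legal
(1,4): flips 1 -> legal
(1,5): flips 1 -> legal
(2,5): flips 1 -> legal
(3,5): no bracket -> illegal
(4,1): no bracket -> illegal
(5,1): no bracket -> illegal
B mobility = 4
-- W to move --
(0,0): flips 1 -> legal
(0,2): flips 2 -> legal
(0,3): flips 1 -> legal
(1,3): flips 2 -> legal
(1,4): no bracket -> illegal
(2,5): no bracket -> illegal
(3,5): flips 4 -> legal
(4,1): flips 1 -> legal
(4,2): flips 3 -> legal
(4,3): flips 1 -> legal
(4,4): flips 2 -> legal
(4,5): no bracket -> illegal
W mobility = 9

Answer: B=4 W=9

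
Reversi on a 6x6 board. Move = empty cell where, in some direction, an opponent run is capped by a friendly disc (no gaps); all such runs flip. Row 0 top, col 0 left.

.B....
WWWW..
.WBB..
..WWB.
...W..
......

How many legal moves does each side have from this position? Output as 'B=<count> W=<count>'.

-- B to move --
(0,0): flips 1 -> legal
(0,2): flips 1 -> legal
(0,3): flips 1 -> legal
(0,4): flips 1 -> legal
(1,4): no bracket -> illegal
(2,0): flips 1 -> legal
(2,4): no bracket -> illegal
(3,0): no bracket -> illegal
(3,1): flips 4 -> legal
(4,1): flips 1 -> legal
(4,2): flips 1 -> legal
(4,4): flips 1 -> legal
(5,2): flips 1 -> legal
(5,3): flips 2 -> legal
(5,4): no bracket -> illegal
B mobility = 11
-- W to move --
(0,0): no bracket -> illegal
(0,2): no bracket -> illegal
(1,4): flips 1 -> legal
(2,4): flips 2 -> legal
(2,5): flips 1 -> legal
(3,1): flips 1 -> legal
(3,5): flips 1 -> legal
(4,4): no bracket -> illegal
(4,5): flips 2 -> legal
W mobility = 6

Answer: B=11 W=6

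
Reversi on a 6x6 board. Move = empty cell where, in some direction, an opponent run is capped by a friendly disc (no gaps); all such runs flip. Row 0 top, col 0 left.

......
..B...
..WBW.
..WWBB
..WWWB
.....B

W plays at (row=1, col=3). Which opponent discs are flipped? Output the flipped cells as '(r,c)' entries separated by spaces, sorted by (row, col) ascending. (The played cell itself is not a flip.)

Dir NW: first cell '.' (not opp) -> no flip
Dir N: first cell '.' (not opp) -> no flip
Dir NE: first cell '.' (not opp) -> no flip
Dir W: opp run (1,2), next='.' -> no flip
Dir E: first cell '.' (not opp) -> no flip
Dir SW: first cell 'W' (not opp) -> no flip
Dir S: opp run (2,3) capped by W -> flip
Dir SE: first cell 'W' (not opp) -> no flip

Answer: (2,3)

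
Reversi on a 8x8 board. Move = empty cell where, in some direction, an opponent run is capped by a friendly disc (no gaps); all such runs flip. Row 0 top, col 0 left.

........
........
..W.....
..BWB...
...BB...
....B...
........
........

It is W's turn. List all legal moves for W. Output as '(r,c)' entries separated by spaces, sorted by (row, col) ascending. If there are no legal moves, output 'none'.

Answer: (3,1) (3,5) (4,2) (5,3) (5,5)

Derivation:
(2,1): no bracket -> illegal
(2,3): no bracket -> illegal
(2,4): no bracket -> illegal
(2,5): no bracket -> illegal
(3,1): flips 1 -> legal
(3,5): flips 1 -> legal
(4,1): no bracket -> illegal
(4,2): flips 1 -> legal
(4,5): no bracket -> illegal
(5,2): no bracket -> illegal
(5,3): flips 1 -> legal
(5,5): flips 1 -> legal
(6,3): no bracket -> illegal
(6,4): no bracket -> illegal
(6,5): no bracket -> illegal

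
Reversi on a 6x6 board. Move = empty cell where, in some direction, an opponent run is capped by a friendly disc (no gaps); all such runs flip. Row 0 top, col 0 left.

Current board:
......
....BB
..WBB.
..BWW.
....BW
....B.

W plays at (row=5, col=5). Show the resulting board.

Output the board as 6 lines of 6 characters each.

Place W at (5,5); scan 8 dirs for brackets.
Dir NW: opp run (4,4) capped by W -> flip
Dir N: first cell 'W' (not opp) -> no flip
Dir NE: edge -> no flip
Dir W: opp run (5,4), next='.' -> no flip
Dir E: edge -> no flip
Dir SW: edge -> no flip
Dir S: edge -> no flip
Dir SE: edge -> no flip
All flips: (4,4)

Answer: ......
....BB
..WBB.
..BWW.
....WW
....BW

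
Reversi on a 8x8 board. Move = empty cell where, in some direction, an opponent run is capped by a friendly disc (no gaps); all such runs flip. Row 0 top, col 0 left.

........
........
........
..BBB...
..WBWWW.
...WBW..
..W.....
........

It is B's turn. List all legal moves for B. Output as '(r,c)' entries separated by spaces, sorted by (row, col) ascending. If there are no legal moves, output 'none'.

Answer: (3,6) (4,1) (4,7) (5,1) (5,2) (5,6) (6,3) (6,6)

Derivation:
(3,1): no bracket -> illegal
(3,5): no bracket -> illegal
(3,6): flips 1 -> legal
(3,7): no bracket -> illegal
(4,1): flips 1 -> legal
(4,7): flips 3 -> legal
(5,1): flips 1 -> legal
(5,2): flips 2 -> legal
(5,6): flips 2 -> legal
(5,7): no bracket -> illegal
(6,1): no bracket -> illegal
(6,3): flips 1 -> legal
(6,4): no bracket -> illegal
(6,5): no bracket -> illegal
(6,6): flips 2 -> legal
(7,1): no bracket -> illegal
(7,2): no bracket -> illegal
(7,3): no bracket -> illegal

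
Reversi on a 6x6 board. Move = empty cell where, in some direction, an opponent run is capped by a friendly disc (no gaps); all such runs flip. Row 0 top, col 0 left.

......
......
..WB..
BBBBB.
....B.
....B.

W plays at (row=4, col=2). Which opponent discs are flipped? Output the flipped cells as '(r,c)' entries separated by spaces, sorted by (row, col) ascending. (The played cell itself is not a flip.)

Dir NW: opp run (3,1), next='.' -> no flip
Dir N: opp run (3,2) capped by W -> flip
Dir NE: opp run (3,3), next='.' -> no flip
Dir W: first cell '.' (not opp) -> no flip
Dir E: first cell '.' (not opp) -> no flip
Dir SW: first cell '.' (not opp) -> no flip
Dir S: first cell '.' (not opp) -> no flip
Dir SE: first cell '.' (not opp) -> no flip

Answer: (3,2)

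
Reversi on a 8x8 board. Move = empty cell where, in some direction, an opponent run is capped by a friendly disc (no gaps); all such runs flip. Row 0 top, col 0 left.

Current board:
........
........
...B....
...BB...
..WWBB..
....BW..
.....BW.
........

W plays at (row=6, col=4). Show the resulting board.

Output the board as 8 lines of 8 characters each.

Answer: ........
........
...B....
...BB...
..WWBB..
....BW..
....WWW.
........

Derivation:
Place W at (6,4); scan 8 dirs for brackets.
Dir NW: first cell '.' (not opp) -> no flip
Dir N: opp run (5,4) (4,4) (3,4), next='.' -> no flip
Dir NE: first cell 'W' (not opp) -> no flip
Dir W: first cell '.' (not opp) -> no flip
Dir E: opp run (6,5) capped by W -> flip
Dir SW: first cell '.' (not opp) -> no flip
Dir S: first cell '.' (not opp) -> no flip
Dir SE: first cell '.' (not opp) -> no flip
All flips: (6,5)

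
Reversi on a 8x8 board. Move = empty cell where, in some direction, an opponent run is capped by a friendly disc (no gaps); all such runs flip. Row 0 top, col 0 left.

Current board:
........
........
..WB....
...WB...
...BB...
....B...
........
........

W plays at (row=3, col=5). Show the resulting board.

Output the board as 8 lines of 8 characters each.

Answer: ........
........
..WB....
...WWW..
...BB...
....B...
........
........

Derivation:
Place W at (3,5); scan 8 dirs for brackets.
Dir NW: first cell '.' (not opp) -> no flip
Dir N: first cell '.' (not opp) -> no flip
Dir NE: first cell '.' (not opp) -> no flip
Dir W: opp run (3,4) capped by W -> flip
Dir E: first cell '.' (not opp) -> no flip
Dir SW: opp run (4,4), next='.' -> no flip
Dir S: first cell '.' (not opp) -> no flip
Dir SE: first cell '.' (not opp) -> no flip
All flips: (3,4)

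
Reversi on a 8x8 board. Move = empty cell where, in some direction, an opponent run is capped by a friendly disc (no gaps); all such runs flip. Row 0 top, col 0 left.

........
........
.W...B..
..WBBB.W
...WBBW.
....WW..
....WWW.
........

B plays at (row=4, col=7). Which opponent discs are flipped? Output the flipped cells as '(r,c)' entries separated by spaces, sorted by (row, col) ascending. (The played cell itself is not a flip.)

Dir NW: first cell '.' (not opp) -> no flip
Dir N: opp run (3,7), next='.' -> no flip
Dir NE: edge -> no flip
Dir W: opp run (4,6) capped by B -> flip
Dir E: edge -> no flip
Dir SW: first cell '.' (not opp) -> no flip
Dir S: first cell '.' (not opp) -> no flip
Dir SE: edge -> no flip

Answer: (4,6)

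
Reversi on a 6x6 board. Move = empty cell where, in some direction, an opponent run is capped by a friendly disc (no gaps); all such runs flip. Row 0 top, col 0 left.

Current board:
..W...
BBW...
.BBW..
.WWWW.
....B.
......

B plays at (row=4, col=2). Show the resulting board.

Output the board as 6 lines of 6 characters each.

Place B at (4,2); scan 8 dirs for brackets.
Dir NW: opp run (3,1), next='.' -> no flip
Dir N: opp run (3,2) capped by B -> flip
Dir NE: opp run (3,3), next='.' -> no flip
Dir W: first cell '.' (not opp) -> no flip
Dir E: first cell '.' (not opp) -> no flip
Dir SW: first cell '.' (not opp) -> no flip
Dir S: first cell '.' (not opp) -> no flip
Dir SE: first cell '.' (not opp) -> no flip
All flips: (3,2)

Answer: ..W...
BBW...
.BBW..
.WBWW.
..B.B.
......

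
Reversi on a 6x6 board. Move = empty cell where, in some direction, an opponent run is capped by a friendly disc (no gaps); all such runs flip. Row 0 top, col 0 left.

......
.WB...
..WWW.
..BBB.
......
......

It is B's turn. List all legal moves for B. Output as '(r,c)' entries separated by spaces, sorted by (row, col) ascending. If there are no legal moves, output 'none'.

Answer: (0,0) (1,0) (1,3) (1,4) (1,5)

Derivation:
(0,0): flips 2 -> legal
(0,1): no bracket -> illegal
(0,2): no bracket -> illegal
(1,0): flips 1 -> legal
(1,3): flips 1 -> legal
(1,4): flips 2 -> legal
(1,5): flips 1 -> legal
(2,0): no bracket -> illegal
(2,1): no bracket -> illegal
(2,5): no bracket -> illegal
(3,1): no bracket -> illegal
(3,5): no bracket -> illegal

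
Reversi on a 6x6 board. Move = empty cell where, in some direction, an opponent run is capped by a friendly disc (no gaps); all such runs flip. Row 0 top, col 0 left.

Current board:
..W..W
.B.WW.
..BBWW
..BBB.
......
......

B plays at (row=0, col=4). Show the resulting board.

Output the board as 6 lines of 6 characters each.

Place B at (0,4); scan 8 dirs for brackets.
Dir NW: edge -> no flip
Dir N: edge -> no flip
Dir NE: edge -> no flip
Dir W: first cell '.' (not opp) -> no flip
Dir E: opp run (0,5), next=edge -> no flip
Dir SW: opp run (1,3) capped by B -> flip
Dir S: opp run (1,4) (2,4) capped by B -> flip
Dir SE: first cell '.' (not opp) -> no flip
All flips: (1,3) (1,4) (2,4)

Answer: ..W.BW
.B.BB.
..BBBW
..BBB.
......
......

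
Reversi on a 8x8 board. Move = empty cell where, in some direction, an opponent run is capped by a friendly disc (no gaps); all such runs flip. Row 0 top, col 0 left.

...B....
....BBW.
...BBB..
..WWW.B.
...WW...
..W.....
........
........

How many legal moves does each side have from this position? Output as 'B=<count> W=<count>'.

Answer: B=8 W=5

Derivation:
-- B to move --
(0,5): no bracket -> illegal
(0,6): no bracket -> illegal
(0,7): flips 1 -> legal
(1,7): flips 1 -> legal
(2,1): no bracket -> illegal
(2,2): no bracket -> illegal
(2,6): no bracket -> illegal
(2,7): no bracket -> illegal
(3,1): no bracket -> illegal
(3,5): no bracket -> illegal
(4,1): flips 1 -> legal
(4,2): flips 1 -> legal
(4,5): flips 1 -> legal
(5,1): no bracket -> illegal
(5,3): flips 2 -> legal
(5,4): flips 2 -> legal
(5,5): no bracket -> illegal
(6,1): flips 3 -> legal
(6,2): no bracket -> illegal
(6,3): no bracket -> illegal
B mobility = 8
-- W to move --
(0,2): no bracket -> illegal
(0,4): flips 2 -> legal
(0,5): flips 2 -> legal
(0,6): flips 2 -> legal
(1,2): flips 1 -> legal
(1,3): flips 3 -> legal
(2,2): no bracket -> illegal
(2,6): no bracket -> illegal
(2,7): no bracket -> illegal
(3,5): no bracket -> illegal
(3,7): no bracket -> illegal
(4,5): no bracket -> illegal
(4,6): no bracket -> illegal
(4,7): no bracket -> illegal
W mobility = 5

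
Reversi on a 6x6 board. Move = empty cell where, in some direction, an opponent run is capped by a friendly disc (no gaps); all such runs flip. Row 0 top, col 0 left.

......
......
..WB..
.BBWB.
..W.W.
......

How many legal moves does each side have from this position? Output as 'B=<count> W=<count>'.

-- B to move --
(1,1): no bracket -> illegal
(1,2): flips 1 -> legal
(1,3): flips 1 -> legal
(2,1): flips 1 -> legal
(2,4): no bracket -> illegal
(3,5): no bracket -> illegal
(4,1): no bracket -> illegal
(4,3): flips 1 -> legal
(4,5): no bracket -> illegal
(5,1): no bracket -> illegal
(5,2): flips 1 -> legal
(5,3): flips 1 -> legal
(5,4): flips 1 -> legal
(5,5): no bracket -> illegal
B mobility = 7
-- W to move --
(1,2): no bracket -> illegal
(1,3): flips 1 -> legal
(1,4): no bracket -> illegal
(2,0): flips 1 -> legal
(2,1): no bracket -> illegal
(2,4): flips 2 -> legal
(2,5): no bracket -> illegal
(3,0): flips 2 -> legal
(3,5): flips 1 -> legal
(4,0): flips 1 -> legal
(4,1): no bracket -> illegal
(4,3): no bracket -> illegal
(4,5): no bracket -> illegal
W mobility = 6

Answer: B=7 W=6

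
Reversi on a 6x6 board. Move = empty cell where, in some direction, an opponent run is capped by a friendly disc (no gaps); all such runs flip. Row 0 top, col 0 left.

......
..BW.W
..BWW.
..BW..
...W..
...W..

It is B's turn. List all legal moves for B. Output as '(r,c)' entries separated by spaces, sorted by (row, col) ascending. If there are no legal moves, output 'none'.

Answer: (0,4) (1,4) (2,5) (3,4) (4,4) (5,4)

Derivation:
(0,2): no bracket -> illegal
(0,3): no bracket -> illegal
(0,4): flips 1 -> legal
(0,5): no bracket -> illegal
(1,4): flips 2 -> legal
(2,5): flips 2 -> legal
(3,4): flips 2 -> legal
(3,5): no bracket -> illegal
(4,2): no bracket -> illegal
(4,4): flips 1 -> legal
(5,2): no bracket -> illegal
(5,4): flips 1 -> legal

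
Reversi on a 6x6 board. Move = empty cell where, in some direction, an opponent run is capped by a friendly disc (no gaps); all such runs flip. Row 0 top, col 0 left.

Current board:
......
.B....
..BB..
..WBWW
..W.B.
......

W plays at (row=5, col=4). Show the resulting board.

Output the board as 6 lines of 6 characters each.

Answer: ......
.B....
..BB..
..WBWW
..W.W.
....W.

Derivation:
Place W at (5,4); scan 8 dirs for brackets.
Dir NW: first cell '.' (not opp) -> no flip
Dir N: opp run (4,4) capped by W -> flip
Dir NE: first cell '.' (not opp) -> no flip
Dir W: first cell '.' (not opp) -> no flip
Dir E: first cell '.' (not opp) -> no flip
Dir SW: edge -> no flip
Dir S: edge -> no flip
Dir SE: edge -> no flip
All flips: (4,4)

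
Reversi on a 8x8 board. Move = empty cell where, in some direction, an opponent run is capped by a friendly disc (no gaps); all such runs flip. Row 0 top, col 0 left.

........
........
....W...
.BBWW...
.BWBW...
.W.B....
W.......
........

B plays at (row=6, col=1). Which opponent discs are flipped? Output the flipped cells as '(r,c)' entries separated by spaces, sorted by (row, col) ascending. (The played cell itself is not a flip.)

Answer: (5,1)

Derivation:
Dir NW: first cell '.' (not opp) -> no flip
Dir N: opp run (5,1) capped by B -> flip
Dir NE: first cell '.' (not opp) -> no flip
Dir W: opp run (6,0), next=edge -> no flip
Dir E: first cell '.' (not opp) -> no flip
Dir SW: first cell '.' (not opp) -> no flip
Dir S: first cell '.' (not opp) -> no flip
Dir SE: first cell '.' (not opp) -> no flip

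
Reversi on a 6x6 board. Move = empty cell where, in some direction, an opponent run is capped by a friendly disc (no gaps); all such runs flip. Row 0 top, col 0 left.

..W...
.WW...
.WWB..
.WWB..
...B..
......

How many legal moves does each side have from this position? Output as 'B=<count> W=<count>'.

-- B to move --
(0,0): flips 2 -> legal
(0,1): flips 1 -> legal
(0,3): no bracket -> illegal
(1,0): flips 2 -> legal
(1,3): no bracket -> illegal
(2,0): flips 2 -> legal
(3,0): flips 2 -> legal
(4,0): no bracket -> illegal
(4,1): flips 1 -> legal
(4,2): no bracket -> illegal
B mobility = 6
-- W to move --
(1,3): no bracket -> illegal
(1,4): flips 1 -> legal
(2,4): flips 1 -> legal
(3,4): flips 2 -> legal
(4,2): no bracket -> illegal
(4,4): flips 1 -> legal
(5,2): no bracket -> illegal
(5,3): no bracket -> illegal
(5,4): flips 1 -> legal
W mobility = 5

Answer: B=6 W=5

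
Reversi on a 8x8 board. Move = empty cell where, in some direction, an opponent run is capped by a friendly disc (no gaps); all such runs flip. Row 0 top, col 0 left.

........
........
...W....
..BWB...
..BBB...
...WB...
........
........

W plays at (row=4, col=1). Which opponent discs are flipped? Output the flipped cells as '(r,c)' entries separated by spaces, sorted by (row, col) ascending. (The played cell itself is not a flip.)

Answer: (3,2)

Derivation:
Dir NW: first cell '.' (not opp) -> no flip
Dir N: first cell '.' (not opp) -> no flip
Dir NE: opp run (3,2) capped by W -> flip
Dir W: first cell '.' (not opp) -> no flip
Dir E: opp run (4,2) (4,3) (4,4), next='.' -> no flip
Dir SW: first cell '.' (not opp) -> no flip
Dir S: first cell '.' (not opp) -> no flip
Dir SE: first cell '.' (not opp) -> no flip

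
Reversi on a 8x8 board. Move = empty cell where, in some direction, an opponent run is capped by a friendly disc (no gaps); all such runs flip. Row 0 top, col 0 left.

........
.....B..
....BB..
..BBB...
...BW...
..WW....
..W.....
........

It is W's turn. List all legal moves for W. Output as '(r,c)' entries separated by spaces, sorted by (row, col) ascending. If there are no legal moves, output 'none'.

Answer: (1,4) (1,6) (2,2) (2,3) (4,2)

Derivation:
(0,4): no bracket -> illegal
(0,5): no bracket -> illegal
(0,6): no bracket -> illegal
(1,3): no bracket -> illegal
(1,4): flips 2 -> legal
(1,6): flips 3 -> legal
(2,1): no bracket -> illegal
(2,2): flips 1 -> legal
(2,3): flips 2 -> legal
(2,6): no bracket -> illegal
(3,1): no bracket -> illegal
(3,5): no bracket -> illegal
(3,6): no bracket -> illegal
(4,1): no bracket -> illegal
(4,2): flips 1 -> legal
(4,5): no bracket -> illegal
(5,4): no bracket -> illegal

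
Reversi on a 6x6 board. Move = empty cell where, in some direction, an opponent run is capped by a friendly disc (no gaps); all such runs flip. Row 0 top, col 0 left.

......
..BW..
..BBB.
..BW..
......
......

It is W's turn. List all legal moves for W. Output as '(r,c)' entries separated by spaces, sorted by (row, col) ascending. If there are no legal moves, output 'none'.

(0,1): no bracket -> illegal
(0,2): no bracket -> illegal
(0,3): no bracket -> illegal
(1,1): flips 2 -> legal
(1,4): no bracket -> illegal
(1,5): flips 1 -> legal
(2,1): no bracket -> illegal
(2,5): no bracket -> illegal
(3,1): flips 2 -> legal
(3,4): no bracket -> illegal
(3,5): flips 1 -> legal
(4,1): no bracket -> illegal
(4,2): no bracket -> illegal
(4,3): no bracket -> illegal

Answer: (1,1) (1,5) (3,1) (3,5)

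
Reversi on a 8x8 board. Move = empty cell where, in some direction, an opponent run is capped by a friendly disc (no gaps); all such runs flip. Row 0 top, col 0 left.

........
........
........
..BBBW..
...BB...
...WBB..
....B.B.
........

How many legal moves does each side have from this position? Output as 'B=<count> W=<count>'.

Answer: B=6 W=4

Derivation:
-- B to move --
(2,4): no bracket -> illegal
(2,5): no bracket -> illegal
(2,6): flips 1 -> legal
(3,6): flips 1 -> legal
(4,2): flips 1 -> legal
(4,5): no bracket -> illegal
(4,6): no bracket -> illegal
(5,2): flips 1 -> legal
(6,2): flips 1 -> legal
(6,3): flips 1 -> legal
B mobility = 6
-- W to move --
(2,1): no bracket -> illegal
(2,2): no bracket -> illegal
(2,3): flips 2 -> legal
(2,4): no bracket -> illegal
(2,5): no bracket -> illegal
(3,1): flips 3 -> legal
(4,1): no bracket -> illegal
(4,2): no bracket -> illegal
(4,5): no bracket -> illegal
(4,6): no bracket -> illegal
(5,2): no bracket -> illegal
(5,6): flips 2 -> legal
(5,7): no bracket -> illegal
(6,3): no bracket -> illegal
(6,5): no bracket -> illegal
(6,7): no bracket -> illegal
(7,3): no bracket -> illegal
(7,4): no bracket -> illegal
(7,5): flips 1 -> legal
(7,6): no bracket -> illegal
(7,7): no bracket -> illegal
W mobility = 4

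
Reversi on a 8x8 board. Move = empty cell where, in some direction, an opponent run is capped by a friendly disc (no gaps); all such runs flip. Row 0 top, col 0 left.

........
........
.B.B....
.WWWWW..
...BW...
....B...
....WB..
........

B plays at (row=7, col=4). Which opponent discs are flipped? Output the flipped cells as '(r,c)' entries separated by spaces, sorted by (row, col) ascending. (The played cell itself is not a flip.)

Answer: (6,4)

Derivation:
Dir NW: first cell '.' (not opp) -> no flip
Dir N: opp run (6,4) capped by B -> flip
Dir NE: first cell 'B' (not opp) -> no flip
Dir W: first cell '.' (not opp) -> no flip
Dir E: first cell '.' (not opp) -> no flip
Dir SW: edge -> no flip
Dir S: edge -> no flip
Dir SE: edge -> no flip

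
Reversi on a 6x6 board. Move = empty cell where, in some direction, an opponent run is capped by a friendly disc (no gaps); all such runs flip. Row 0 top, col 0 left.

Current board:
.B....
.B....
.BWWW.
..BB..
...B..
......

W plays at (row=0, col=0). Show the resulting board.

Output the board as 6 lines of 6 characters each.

Place W at (0,0); scan 8 dirs for brackets.
Dir NW: edge -> no flip
Dir N: edge -> no flip
Dir NE: edge -> no flip
Dir W: edge -> no flip
Dir E: opp run (0,1), next='.' -> no flip
Dir SW: edge -> no flip
Dir S: first cell '.' (not opp) -> no flip
Dir SE: opp run (1,1) capped by W -> flip
All flips: (1,1)

Answer: WB....
.W....
.BWWW.
..BB..
...B..
......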